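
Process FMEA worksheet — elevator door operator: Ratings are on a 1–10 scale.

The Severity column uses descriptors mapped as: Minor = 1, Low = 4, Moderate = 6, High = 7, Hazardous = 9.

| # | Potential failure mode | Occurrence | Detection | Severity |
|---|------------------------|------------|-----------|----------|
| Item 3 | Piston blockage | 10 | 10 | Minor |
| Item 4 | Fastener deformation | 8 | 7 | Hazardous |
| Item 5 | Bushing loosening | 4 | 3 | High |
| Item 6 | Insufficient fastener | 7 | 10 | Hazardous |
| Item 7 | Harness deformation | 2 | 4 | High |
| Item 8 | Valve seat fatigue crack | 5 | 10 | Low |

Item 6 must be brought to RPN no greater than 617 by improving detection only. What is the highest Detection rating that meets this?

Item 6: S=9, O=7, D=10 → current RPN = 630.
Fixed product = 63. Need 63 × D ≤ 617, so D ≤ 617/63 = 9.79.
Maximum integer Detection rating = 9 (gives RPN 567; D=10 would give 630 > 617).

9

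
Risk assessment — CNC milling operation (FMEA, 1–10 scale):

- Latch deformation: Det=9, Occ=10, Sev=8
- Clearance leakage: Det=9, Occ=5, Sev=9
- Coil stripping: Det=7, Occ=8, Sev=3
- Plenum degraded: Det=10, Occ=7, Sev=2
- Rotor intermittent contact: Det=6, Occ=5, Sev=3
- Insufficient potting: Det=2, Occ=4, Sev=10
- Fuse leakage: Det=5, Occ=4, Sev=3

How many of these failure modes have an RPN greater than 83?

5

RPN = Severity × Occurrence × Detection:
  Latch deformation: 8 × 10 × 9 = 720
  Clearance leakage: 9 × 5 × 9 = 405
  Coil stripping: 3 × 8 × 7 = 168
  Plenum degraded: 2 × 7 × 10 = 140
  Rotor intermittent contact: 3 × 5 × 6 = 90
  Insufficient potting: 10 × 4 × 2 = 80
  Fuse leakage: 3 × 4 × 5 = 60
Modes with RPN > 83: Latch deformation (720), Clearance leakage (405), Coil stripping (168), Plenum degraded (140), Rotor intermittent contact (90) → 5.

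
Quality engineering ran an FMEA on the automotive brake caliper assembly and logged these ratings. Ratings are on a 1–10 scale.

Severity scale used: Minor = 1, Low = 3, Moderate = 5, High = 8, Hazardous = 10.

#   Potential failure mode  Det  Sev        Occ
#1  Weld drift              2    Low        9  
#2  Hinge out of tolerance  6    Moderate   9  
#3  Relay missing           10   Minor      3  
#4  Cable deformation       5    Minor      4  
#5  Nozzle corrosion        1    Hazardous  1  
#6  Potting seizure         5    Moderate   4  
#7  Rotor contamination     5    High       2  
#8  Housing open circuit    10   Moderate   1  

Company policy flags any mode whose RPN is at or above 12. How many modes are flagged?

RPN = Severity × Occurrence × Detection:
  #1: 3 × 9 × 2 = 54
  #2: 5 × 9 × 6 = 270
  #3: 1 × 3 × 10 = 30
  #4: 1 × 4 × 5 = 20
  #5: 10 × 1 × 1 = 10
  #6: 5 × 4 × 5 = 100
  #7: 8 × 2 × 5 = 80
  #8: 5 × 1 × 10 = 50
Modes with RPN ≥ 12: #1 (54), #2 (270), #3 (30), #4 (20), #6 (100), #7 (80), #8 (50) → 7.

7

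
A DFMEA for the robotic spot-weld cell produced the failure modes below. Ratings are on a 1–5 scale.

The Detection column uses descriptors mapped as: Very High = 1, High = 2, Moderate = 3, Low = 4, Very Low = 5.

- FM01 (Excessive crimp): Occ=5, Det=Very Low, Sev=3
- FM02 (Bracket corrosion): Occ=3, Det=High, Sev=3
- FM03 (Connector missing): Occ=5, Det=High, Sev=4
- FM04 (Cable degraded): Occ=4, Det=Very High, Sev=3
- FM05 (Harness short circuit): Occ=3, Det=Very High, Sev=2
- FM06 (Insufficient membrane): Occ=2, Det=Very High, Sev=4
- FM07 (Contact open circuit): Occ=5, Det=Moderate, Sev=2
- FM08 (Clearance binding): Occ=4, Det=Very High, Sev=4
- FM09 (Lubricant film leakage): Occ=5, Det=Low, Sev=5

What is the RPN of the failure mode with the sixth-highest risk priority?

16

RPN = Severity × Occurrence × Detection:
  FM01: 3 × 5 × 5 = 75
  FM02: 3 × 3 × 2 = 18
  FM03: 4 × 5 × 2 = 40
  FM04: 3 × 4 × 1 = 12
  FM05: 2 × 3 × 1 = 6
  FM06: 4 × 2 × 1 = 8
  FM07: 2 × 5 × 3 = 30
  FM08: 4 × 4 × 1 = 16
  FM09: 5 × 5 × 4 = 100
Sorted descending: 100, 75, 40, 30, 18, 16, 12, 8, 6.
The sixth-highest RPN is 16 (FM08).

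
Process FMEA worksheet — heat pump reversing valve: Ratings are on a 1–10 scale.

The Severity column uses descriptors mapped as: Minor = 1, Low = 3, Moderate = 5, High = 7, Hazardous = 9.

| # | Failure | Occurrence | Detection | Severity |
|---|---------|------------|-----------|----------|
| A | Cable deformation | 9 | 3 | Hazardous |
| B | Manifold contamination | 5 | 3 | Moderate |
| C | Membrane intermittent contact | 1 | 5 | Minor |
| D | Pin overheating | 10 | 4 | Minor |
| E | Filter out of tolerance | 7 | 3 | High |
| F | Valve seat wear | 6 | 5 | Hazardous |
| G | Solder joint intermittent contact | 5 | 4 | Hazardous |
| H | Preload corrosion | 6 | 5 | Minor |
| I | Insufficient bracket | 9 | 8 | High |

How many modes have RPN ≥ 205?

RPN = Severity × Occurrence × Detection:
  A: 9 × 9 × 3 = 243
  B: 5 × 5 × 3 = 75
  C: 1 × 1 × 5 = 5
  D: 1 × 10 × 4 = 40
  E: 7 × 7 × 3 = 147
  F: 9 × 6 × 5 = 270
  G: 9 × 5 × 4 = 180
  H: 1 × 6 × 5 = 30
  I: 7 × 9 × 8 = 504
Modes with RPN ≥ 205: A (243), F (270), I (504) → 3.

3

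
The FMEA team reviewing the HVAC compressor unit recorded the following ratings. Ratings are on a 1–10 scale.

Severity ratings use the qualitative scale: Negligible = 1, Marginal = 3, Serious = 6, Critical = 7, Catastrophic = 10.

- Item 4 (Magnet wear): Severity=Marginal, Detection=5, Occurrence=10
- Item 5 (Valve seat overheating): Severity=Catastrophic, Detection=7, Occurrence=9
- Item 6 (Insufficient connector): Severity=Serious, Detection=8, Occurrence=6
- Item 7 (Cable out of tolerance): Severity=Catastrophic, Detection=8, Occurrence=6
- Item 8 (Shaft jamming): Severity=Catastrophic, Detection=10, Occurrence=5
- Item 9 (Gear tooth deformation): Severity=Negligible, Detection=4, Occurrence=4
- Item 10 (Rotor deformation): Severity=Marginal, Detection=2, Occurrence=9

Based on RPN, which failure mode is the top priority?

RPN = Severity × Occurrence × Detection:
  Item 4: 3 × 10 × 5 = 150
  Item 5: 10 × 9 × 7 = 630
  Item 6: 6 × 6 × 8 = 288
  Item 7: 10 × 6 × 8 = 480
  Item 8: 10 × 5 × 10 = 500
  Item 9: 1 × 4 × 4 = 16
  Item 10: 3 × 9 × 2 = 54
Highest RPN is 630 → Item 5.

Item 5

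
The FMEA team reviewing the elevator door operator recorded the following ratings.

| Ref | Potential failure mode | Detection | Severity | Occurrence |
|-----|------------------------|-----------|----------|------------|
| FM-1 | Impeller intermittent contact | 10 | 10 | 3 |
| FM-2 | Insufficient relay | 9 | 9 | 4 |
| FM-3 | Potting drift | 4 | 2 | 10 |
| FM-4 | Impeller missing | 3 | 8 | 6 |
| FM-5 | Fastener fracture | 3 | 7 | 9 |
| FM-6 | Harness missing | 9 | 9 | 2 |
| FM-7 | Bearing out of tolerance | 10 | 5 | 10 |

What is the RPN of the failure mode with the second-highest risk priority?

RPN = Severity × Occurrence × Detection:
  FM-1: 10 × 3 × 10 = 300
  FM-2: 9 × 4 × 9 = 324
  FM-3: 2 × 10 × 4 = 80
  FM-4: 8 × 6 × 3 = 144
  FM-5: 7 × 9 × 3 = 189
  FM-6: 9 × 2 × 9 = 162
  FM-7: 5 × 10 × 10 = 500
Sorted descending: 500, 324, 300, 189, 162, 144, 80.
The second-highest RPN is 324 (FM-2).

324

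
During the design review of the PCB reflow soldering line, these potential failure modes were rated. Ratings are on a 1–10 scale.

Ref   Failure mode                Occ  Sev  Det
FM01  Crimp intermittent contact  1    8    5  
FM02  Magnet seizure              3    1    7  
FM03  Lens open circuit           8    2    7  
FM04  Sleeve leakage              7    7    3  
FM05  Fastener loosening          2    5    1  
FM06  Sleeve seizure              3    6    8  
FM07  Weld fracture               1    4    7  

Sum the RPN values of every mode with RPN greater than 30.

443

RPN = Severity × Occurrence × Detection:
  FM01: 8 × 1 × 5 = 40
  FM02: 1 × 3 × 7 = 21
  FM03: 2 × 8 × 7 = 112
  FM04: 7 × 7 × 3 = 147
  FM05: 5 × 2 × 1 = 10
  FM06: 6 × 3 × 8 = 144
  FM07: 4 × 1 × 7 = 28
RPN > 30: FM01 (40), FM03 (112), FM04 (147), FM06 (144).
Sum: 40 + 112 + 147 + 144 = 443.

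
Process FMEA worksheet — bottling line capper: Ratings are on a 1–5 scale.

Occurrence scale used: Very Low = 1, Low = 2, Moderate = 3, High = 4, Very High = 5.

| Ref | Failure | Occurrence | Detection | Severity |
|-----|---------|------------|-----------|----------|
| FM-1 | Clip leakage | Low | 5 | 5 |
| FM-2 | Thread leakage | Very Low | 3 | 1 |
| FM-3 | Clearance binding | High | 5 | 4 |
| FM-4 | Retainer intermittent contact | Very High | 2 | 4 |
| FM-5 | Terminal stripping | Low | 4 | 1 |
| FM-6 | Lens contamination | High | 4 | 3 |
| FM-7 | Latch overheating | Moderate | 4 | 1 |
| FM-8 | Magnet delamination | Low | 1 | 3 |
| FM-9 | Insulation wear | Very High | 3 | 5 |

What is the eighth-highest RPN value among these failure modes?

RPN = Severity × Occurrence × Detection:
  FM-1: 5 × 2 × 5 = 50
  FM-2: 1 × 1 × 3 = 3
  FM-3: 4 × 4 × 5 = 80
  FM-4: 4 × 5 × 2 = 40
  FM-5: 1 × 2 × 4 = 8
  FM-6: 3 × 4 × 4 = 48
  FM-7: 1 × 3 × 4 = 12
  FM-8: 3 × 2 × 1 = 6
  FM-9: 5 × 5 × 3 = 75
Sorted descending: 80, 75, 50, 48, 40, 12, 8, 6, 3.
The eighth-highest RPN is 6 (FM-8).

6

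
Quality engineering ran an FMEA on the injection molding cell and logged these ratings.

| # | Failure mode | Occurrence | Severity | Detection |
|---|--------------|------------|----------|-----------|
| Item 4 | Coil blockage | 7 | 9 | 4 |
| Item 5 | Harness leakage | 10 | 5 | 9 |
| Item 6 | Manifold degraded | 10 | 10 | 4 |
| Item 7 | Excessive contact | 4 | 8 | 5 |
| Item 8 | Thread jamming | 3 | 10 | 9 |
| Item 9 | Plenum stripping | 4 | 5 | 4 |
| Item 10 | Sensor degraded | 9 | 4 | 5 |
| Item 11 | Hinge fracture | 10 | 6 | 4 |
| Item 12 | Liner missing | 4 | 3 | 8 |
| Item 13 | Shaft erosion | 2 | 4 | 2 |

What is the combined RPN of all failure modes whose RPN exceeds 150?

1952

RPN = Severity × Occurrence × Detection:
  Item 4: 9 × 7 × 4 = 252
  Item 5: 5 × 10 × 9 = 450
  Item 6: 10 × 10 × 4 = 400
  Item 7: 8 × 4 × 5 = 160
  Item 8: 10 × 3 × 9 = 270
  Item 9: 5 × 4 × 4 = 80
  Item 10: 4 × 9 × 5 = 180
  Item 11: 6 × 10 × 4 = 240
  Item 12: 3 × 4 × 8 = 96
  Item 13: 4 × 2 × 2 = 16
RPN > 150: Item 4 (252), Item 5 (450), Item 6 (400), Item 7 (160), Item 8 (270), Item 10 (180), Item 11 (240).
Sum: 252 + 450 + 400 + 160 + 270 + 180 + 240 = 1952.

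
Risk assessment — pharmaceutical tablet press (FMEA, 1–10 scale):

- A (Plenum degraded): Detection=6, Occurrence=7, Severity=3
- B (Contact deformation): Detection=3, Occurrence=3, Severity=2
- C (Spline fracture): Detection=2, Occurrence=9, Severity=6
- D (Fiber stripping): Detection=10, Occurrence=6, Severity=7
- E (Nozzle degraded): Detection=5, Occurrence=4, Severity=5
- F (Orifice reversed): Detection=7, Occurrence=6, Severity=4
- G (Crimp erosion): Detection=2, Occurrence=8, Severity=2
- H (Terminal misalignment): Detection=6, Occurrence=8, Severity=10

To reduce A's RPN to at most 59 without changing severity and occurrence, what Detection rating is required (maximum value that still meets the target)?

2

A: S=3, O=7, D=6 → current RPN = 126.
Fixed product = 21. Need 21 × D ≤ 59, so D ≤ 59/21 = 2.81.
Maximum integer Detection rating = 2 (gives RPN 42; D=3 would give 63 > 59).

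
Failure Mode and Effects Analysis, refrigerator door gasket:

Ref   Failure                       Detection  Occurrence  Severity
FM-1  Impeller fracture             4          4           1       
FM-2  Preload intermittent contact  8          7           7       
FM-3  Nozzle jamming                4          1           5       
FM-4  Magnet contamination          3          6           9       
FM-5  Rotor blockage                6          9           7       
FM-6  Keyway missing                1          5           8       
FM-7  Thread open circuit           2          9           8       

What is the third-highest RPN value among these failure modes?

RPN = Severity × Occurrence × Detection:
  FM-1: 1 × 4 × 4 = 16
  FM-2: 7 × 7 × 8 = 392
  FM-3: 5 × 1 × 4 = 20
  FM-4: 9 × 6 × 3 = 162
  FM-5: 7 × 9 × 6 = 378
  FM-6: 8 × 5 × 1 = 40
  FM-7: 8 × 9 × 2 = 144
Sorted descending: 392, 378, 162, 144, 40, 20, 16.
The third-highest RPN is 162 (FM-4).

162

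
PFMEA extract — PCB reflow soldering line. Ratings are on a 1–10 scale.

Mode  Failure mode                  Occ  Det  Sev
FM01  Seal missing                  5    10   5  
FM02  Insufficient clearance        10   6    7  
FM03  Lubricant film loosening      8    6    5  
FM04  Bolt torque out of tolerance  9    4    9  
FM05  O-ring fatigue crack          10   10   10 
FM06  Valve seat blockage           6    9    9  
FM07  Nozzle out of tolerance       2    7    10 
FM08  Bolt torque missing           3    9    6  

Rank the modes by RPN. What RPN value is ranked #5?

250

RPN = Severity × Occurrence × Detection:
  FM01: 5 × 5 × 10 = 250
  FM02: 7 × 10 × 6 = 420
  FM03: 5 × 8 × 6 = 240
  FM04: 9 × 9 × 4 = 324
  FM05: 10 × 10 × 10 = 1000
  FM06: 9 × 6 × 9 = 486
  FM07: 10 × 2 × 7 = 140
  FM08: 6 × 3 × 9 = 162
Sorted descending: 1000, 486, 420, 324, 250, 240, 162, 140.
The fifth-highest RPN is 250 (FM01).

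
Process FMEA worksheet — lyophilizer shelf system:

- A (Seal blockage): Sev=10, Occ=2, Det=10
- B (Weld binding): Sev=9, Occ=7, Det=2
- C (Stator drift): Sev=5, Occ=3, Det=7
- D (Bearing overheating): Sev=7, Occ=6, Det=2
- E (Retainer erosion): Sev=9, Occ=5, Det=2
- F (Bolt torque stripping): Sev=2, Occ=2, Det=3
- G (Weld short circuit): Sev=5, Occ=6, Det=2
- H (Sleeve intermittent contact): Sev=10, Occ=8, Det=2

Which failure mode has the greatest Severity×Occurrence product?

Criticality = Severity × Occurrence:
  A: 10 × 2 = 20
  B: 9 × 7 = 63
  C: 5 × 3 = 15
  D: 7 × 6 = 42
  E: 9 × 5 = 45
  F: 2 × 2 = 4
  G: 5 × 6 = 30
  H: 10 × 8 = 80
Highest criticality is 80 → H.

H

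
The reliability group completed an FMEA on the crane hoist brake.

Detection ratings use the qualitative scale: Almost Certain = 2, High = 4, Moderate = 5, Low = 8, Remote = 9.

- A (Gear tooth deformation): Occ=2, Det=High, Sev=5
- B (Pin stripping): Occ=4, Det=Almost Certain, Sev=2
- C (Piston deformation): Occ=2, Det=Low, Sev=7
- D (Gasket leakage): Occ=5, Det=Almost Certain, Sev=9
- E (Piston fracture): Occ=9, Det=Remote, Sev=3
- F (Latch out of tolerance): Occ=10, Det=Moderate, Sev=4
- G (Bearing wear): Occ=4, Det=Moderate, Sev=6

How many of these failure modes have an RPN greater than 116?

3

RPN = Severity × Occurrence × Detection:
  A: 5 × 2 × 4 = 40
  B: 2 × 4 × 2 = 16
  C: 7 × 2 × 8 = 112
  D: 9 × 5 × 2 = 90
  E: 3 × 9 × 9 = 243
  F: 4 × 10 × 5 = 200
  G: 6 × 4 × 5 = 120
Modes with RPN > 116: E (243), F (200), G (120) → 3.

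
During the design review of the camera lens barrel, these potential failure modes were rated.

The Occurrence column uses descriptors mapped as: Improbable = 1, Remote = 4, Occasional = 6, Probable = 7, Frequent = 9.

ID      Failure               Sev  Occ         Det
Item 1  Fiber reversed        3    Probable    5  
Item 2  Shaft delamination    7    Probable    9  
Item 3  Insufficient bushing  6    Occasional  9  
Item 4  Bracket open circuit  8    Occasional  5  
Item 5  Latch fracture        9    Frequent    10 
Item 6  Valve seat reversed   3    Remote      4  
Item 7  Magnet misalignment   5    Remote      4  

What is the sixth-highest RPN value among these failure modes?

RPN = Severity × Occurrence × Detection:
  Item 1: 3 × 7 × 5 = 105
  Item 2: 7 × 7 × 9 = 441
  Item 3: 6 × 6 × 9 = 324
  Item 4: 8 × 6 × 5 = 240
  Item 5: 9 × 9 × 10 = 810
  Item 6: 3 × 4 × 4 = 48
  Item 7: 5 × 4 × 4 = 80
Sorted descending: 810, 441, 324, 240, 105, 80, 48.
The sixth-highest RPN is 80 (Item 7).

80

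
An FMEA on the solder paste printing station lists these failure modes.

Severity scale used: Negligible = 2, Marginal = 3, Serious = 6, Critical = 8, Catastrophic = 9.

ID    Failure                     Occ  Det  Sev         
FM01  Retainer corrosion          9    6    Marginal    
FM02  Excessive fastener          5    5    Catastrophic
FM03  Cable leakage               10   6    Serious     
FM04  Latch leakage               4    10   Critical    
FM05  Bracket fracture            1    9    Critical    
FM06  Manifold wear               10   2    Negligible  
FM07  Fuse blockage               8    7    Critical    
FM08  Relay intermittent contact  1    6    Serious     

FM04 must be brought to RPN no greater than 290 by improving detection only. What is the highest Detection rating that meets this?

9

FM04: S=8, O=4, D=10 → current RPN = 320.
Fixed product = 32. Need 32 × D ≤ 290, so D ≤ 290/32 = 9.06.
Maximum integer Detection rating = 9 (gives RPN 288; D=10 would give 320 > 290).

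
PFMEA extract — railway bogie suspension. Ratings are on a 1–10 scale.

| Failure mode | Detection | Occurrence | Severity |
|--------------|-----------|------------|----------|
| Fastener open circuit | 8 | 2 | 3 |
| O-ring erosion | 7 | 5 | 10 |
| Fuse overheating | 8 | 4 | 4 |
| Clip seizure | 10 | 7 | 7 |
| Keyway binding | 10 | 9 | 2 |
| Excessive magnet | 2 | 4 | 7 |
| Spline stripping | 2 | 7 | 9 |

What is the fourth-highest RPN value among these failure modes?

RPN = Severity × Occurrence × Detection:
  Fastener open circuit: 3 × 2 × 8 = 48
  O-ring erosion: 10 × 5 × 7 = 350
  Fuse overheating: 4 × 4 × 8 = 128
  Clip seizure: 7 × 7 × 10 = 490
  Keyway binding: 2 × 9 × 10 = 180
  Excessive magnet: 7 × 4 × 2 = 56
  Spline stripping: 9 × 7 × 2 = 126
Sorted descending: 490, 350, 180, 128, 126, 56, 48.
The fourth-highest RPN is 128 (Fuse overheating).

128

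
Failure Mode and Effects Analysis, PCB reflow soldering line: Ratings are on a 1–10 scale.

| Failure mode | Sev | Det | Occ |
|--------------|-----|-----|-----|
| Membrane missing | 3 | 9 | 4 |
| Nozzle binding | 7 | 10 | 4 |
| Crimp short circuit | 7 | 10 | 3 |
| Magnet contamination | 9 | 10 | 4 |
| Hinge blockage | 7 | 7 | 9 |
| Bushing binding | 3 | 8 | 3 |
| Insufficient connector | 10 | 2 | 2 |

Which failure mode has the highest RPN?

Hinge blockage

RPN = Severity × Occurrence × Detection:
  Membrane missing: 3 × 4 × 9 = 108
  Nozzle binding: 7 × 4 × 10 = 280
  Crimp short circuit: 7 × 3 × 10 = 210
  Magnet contamination: 9 × 4 × 10 = 360
  Hinge blockage: 7 × 9 × 7 = 441
  Bushing binding: 3 × 3 × 8 = 72
  Insufficient connector: 10 × 2 × 2 = 40
Highest RPN is 441 → Hinge blockage.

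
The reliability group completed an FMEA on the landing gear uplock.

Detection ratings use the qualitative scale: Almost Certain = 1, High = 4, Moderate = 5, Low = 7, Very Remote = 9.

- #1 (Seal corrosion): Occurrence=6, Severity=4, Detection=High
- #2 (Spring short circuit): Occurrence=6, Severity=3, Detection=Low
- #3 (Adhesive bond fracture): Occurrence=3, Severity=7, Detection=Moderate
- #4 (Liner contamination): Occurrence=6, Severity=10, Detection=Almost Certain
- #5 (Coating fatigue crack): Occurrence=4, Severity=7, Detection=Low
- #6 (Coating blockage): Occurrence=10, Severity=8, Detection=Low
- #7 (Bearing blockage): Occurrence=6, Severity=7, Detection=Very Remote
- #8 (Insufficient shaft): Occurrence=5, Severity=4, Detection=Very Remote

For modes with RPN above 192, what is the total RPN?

RPN = Severity × Occurrence × Detection:
  #1: 4 × 6 × 4 = 96
  #2: 3 × 6 × 7 = 126
  #3: 7 × 3 × 5 = 105
  #4: 10 × 6 × 1 = 60
  #5: 7 × 4 × 7 = 196
  #6: 8 × 10 × 7 = 560
  #7: 7 × 6 × 9 = 378
  #8: 4 × 5 × 9 = 180
RPN > 192: #5 (196), #6 (560), #7 (378).
Sum: 196 + 560 + 378 = 1134.

1134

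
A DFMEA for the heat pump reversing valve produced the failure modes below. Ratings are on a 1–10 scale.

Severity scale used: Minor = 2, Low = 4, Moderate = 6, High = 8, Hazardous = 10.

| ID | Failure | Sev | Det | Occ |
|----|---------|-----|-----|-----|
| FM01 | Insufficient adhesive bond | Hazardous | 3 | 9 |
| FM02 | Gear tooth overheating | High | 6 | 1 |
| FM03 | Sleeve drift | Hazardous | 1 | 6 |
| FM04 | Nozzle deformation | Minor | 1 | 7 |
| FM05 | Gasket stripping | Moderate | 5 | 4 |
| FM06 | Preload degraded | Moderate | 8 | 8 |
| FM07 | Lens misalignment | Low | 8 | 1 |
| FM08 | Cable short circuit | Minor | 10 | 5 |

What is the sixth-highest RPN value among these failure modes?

RPN = Severity × Occurrence × Detection:
  FM01: 10 × 9 × 3 = 270
  FM02: 8 × 1 × 6 = 48
  FM03: 10 × 6 × 1 = 60
  FM04: 2 × 7 × 1 = 14
  FM05: 6 × 4 × 5 = 120
  FM06: 6 × 8 × 8 = 384
  FM07: 4 × 1 × 8 = 32
  FM08: 2 × 5 × 10 = 100
Sorted descending: 384, 270, 120, 100, 60, 48, 32, 14.
The sixth-highest RPN is 48 (FM02).

48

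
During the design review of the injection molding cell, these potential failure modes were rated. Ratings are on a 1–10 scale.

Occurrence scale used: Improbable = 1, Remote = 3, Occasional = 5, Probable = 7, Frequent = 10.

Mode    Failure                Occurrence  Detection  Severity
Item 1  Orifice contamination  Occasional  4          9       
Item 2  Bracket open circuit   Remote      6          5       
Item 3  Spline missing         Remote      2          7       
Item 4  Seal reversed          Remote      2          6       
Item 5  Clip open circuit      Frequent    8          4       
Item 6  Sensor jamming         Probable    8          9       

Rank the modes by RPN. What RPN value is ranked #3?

180

RPN = Severity × Occurrence × Detection:
  Item 1: 9 × 5 × 4 = 180
  Item 2: 5 × 3 × 6 = 90
  Item 3: 7 × 3 × 2 = 42
  Item 4: 6 × 3 × 2 = 36
  Item 5: 4 × 10 × 8 = 320
  Item 6: 9 × 7 × 8 = 504
Sorted descending: 504, 320, 180, 90, 42, 36.
The third-highest RPN is 180 (Item 1).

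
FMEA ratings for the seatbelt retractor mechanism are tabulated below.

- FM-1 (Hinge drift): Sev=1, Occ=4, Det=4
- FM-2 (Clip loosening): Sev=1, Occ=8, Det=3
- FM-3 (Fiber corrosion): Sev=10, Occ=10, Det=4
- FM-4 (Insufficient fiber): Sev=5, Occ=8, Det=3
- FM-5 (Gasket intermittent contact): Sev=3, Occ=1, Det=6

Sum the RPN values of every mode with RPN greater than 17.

562

RPN = Severity × Occurrence × Detection:
  FM-1: 1 × 4 × 4 = 16
  FM-2: 1 × 8 × 3 = 24
  FM-3: 10 × 10 × 4 = 400
  FM-4: 5 × 8 × 3 = 120
  FM-5: 3 × 1 × 6 = 18
RPN > 17: FM-2 (24), FM-3 (400), FM-4 (120), FM-5 (18).
Sum: 24 + 400 + 120 + 18 = 562.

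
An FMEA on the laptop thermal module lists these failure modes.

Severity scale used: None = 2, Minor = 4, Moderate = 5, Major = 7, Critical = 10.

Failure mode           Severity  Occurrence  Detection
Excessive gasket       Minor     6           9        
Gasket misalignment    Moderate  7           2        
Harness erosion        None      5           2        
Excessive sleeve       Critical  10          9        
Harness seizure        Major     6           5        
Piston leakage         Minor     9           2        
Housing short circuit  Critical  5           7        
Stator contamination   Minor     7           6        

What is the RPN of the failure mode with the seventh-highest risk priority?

70

RPN = Severity × Occurrence × Detection:
  Excessive gasket: 4 × 6 × 9 = 216
  Gasket misalignment: 5 × 7 × 2 = 70
  Harness erosion: 2 × 5 × 2 = 20
  Excessive sleeve: 10 × 10 × 9 = 900
  Harness seizure: 7 × 6 × 5 = 210
  Piston leakage: 4 × 9 × 2 = 72
  Housing short circuit: 10 × 5 × 7 = 350
  Stator contamination: 4 × 7 × 6 = 168
Sorted descending: 900, 350, 216, 210, 168, 72, 70, 20.
The seventh-highest RPN is 70 (Gasket misalignment).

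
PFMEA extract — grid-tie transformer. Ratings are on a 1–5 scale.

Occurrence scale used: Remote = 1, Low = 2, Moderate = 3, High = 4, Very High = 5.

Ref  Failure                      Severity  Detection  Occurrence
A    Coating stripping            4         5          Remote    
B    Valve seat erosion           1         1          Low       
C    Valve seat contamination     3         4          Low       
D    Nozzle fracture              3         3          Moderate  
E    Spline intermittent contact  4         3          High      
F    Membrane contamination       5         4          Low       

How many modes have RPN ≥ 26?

RPN = Severity × Occurrence × Detection:
  A: 4 × 1 × 5 = 20
  B: 1 × 2 × 1 = 2
  C: 3 × 2 × 4 = 24
  D: 3 × 3 × 3 = 27
  E: 4 × 4 × 3 = 48
  F: 5 × 2 × 4 = 40
Modes with RPN ≥ 26: D (27), E (48), F (40) → 3.

3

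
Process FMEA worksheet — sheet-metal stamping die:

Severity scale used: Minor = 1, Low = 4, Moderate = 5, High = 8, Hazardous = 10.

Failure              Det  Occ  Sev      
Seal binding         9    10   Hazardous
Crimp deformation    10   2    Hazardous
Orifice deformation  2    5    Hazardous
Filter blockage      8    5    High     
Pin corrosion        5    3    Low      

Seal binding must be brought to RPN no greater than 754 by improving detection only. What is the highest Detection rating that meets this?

Seal binding: S=10, O=10, D=9 → current RPN = 900.
Fixed product = 100. Need 100 × D ≤ 754, so D ≤ 754/100 = 7.54.
Maximum integer Detection rating = 7 (gives RPN 700; D=8 would give 800 > 754).

7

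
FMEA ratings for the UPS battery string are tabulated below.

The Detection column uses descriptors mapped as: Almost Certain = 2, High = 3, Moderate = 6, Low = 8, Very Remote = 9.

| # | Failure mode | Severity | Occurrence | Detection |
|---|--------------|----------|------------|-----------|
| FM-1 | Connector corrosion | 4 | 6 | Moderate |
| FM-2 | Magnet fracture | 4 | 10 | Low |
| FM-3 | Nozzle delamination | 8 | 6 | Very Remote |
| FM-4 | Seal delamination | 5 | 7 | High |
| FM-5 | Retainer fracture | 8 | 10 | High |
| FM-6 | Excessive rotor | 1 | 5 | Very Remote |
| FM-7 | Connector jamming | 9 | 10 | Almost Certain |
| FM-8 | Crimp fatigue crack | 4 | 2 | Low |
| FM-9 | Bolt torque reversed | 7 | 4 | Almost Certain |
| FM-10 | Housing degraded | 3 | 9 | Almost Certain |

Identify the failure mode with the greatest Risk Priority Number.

RPN = Severity × Occurrence × Detection:
  FM-1: 4 × 6 × 6 = 144
  FM-2: 4 × 10 × 8 = 320
  FM-3: 8 × 6 × 9 = 432
  FM-4: 5 × 7 × 3 = 105
  FM-5: 8 × 10 × 3 = 240
  FM-6: 1 × 5 × 9 = 45
  FM-7: 9 × 10 × 2 = 180
  FM-8: 4 × 2 × 8 = 64
  FM-9: 7 × 4 × 2 = 56
  FM-10: 3 × 9 × 2 = 54
Highest RPN is 432 → FM-3.

FM-3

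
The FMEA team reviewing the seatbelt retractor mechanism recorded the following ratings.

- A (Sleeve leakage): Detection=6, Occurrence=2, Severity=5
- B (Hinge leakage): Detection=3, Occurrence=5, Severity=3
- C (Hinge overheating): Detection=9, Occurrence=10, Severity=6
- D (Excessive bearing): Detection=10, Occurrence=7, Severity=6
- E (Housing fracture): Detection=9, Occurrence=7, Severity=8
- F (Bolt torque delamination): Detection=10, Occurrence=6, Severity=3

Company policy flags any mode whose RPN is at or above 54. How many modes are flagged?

RPN = Severity × Occurrence × Detection:
  A: 5 × 2 × 6 = 60
  B: 3 × 5 × 3 = 45
  C: 6 × 10 × 9 = 540
  D: 6 × 7 × 10 = 420
  E: 8 × 7 × 9 = 504
  F: 3 × 6 × 10 = 180
Modes with RPN ≥ 54: A (60), C (540), D (420), E (504), F (180) → 5.

5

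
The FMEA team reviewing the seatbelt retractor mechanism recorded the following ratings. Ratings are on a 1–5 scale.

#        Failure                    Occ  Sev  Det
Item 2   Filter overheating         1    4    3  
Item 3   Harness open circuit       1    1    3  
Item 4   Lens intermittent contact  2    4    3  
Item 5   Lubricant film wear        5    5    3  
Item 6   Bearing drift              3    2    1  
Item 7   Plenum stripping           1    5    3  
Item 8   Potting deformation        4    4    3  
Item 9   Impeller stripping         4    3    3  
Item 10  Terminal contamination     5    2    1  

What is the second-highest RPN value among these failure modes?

RPN = Severity × Occurrence × Detection:
  Item 2: 4 × 1 × 3 = 12
  Item 3: 1 × 1 × 3 = 3
  Item 4: 4 × 2 × 3 = 24
  Item 5: 5 × 5 × 3 = 75
  Item 6: 2 × 3 × 1 = 6
  Item 7: 5 × 1 × 3 = 15
  Item 8: 4 × 4 × 3 = 48
  Item 9: 3 × 4 × 3 = 36
  Item 10: 2 × 5 × 1 = 10
Sorted descending: 75, 48, 36, 24, 15, 12, 10, 6, 3.
The second-highest RPN is 48 (Item 8).

48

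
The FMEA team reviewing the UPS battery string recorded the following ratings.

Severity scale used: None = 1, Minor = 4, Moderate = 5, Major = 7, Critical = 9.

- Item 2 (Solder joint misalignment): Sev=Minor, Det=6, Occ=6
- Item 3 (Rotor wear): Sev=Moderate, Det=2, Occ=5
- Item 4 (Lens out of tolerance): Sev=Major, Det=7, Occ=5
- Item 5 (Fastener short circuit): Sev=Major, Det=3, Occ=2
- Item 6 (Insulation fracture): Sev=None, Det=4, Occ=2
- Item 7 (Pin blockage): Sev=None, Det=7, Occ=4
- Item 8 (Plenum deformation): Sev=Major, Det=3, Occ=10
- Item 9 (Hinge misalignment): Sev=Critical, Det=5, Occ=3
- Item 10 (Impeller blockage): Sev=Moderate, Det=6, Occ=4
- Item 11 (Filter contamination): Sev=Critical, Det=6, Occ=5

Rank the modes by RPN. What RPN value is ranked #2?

RPN = Severity × Occurrence × Detection:
  Item 2: 4 × 6 × 6 = 144
  Item 3: 5 × 5 × 2 = 50
  Item 4: 7 × 5 × 7 = 245
  Item 5: 7 × 2 × 3 = 42
  Item 6: 1 × 2 × 4 = 8
  Item 7: 1 × 4 × 7 = 28
  Item 8: 7 × 10 × 3 = 210
  Item 9: 9 × 3 × 5 = 135
  Item 10: 5 × 4 × 6 = 120
  Item 11: 9 × 5 × 6 = 270
Sorted descending: 270, 245, 210, 144, 135, 120, 50, 42, 28, 8.
The second-highest RPN is 245 (Item 4).

245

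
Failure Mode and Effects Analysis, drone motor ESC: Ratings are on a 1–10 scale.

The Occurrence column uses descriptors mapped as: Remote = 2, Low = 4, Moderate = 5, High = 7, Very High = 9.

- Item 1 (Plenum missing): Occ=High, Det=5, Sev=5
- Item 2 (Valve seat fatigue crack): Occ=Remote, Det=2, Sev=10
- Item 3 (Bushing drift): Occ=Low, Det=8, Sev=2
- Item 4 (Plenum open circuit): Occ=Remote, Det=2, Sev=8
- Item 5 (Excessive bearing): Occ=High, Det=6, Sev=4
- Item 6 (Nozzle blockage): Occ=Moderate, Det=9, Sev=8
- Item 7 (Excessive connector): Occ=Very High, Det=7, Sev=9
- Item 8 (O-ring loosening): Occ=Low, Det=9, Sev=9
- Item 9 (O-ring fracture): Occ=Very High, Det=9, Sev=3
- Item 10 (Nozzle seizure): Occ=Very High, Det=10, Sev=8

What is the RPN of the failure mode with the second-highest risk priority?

RPN = Severity × Occurrence × Detection:
  Item 1: 5 × 7 × 5 = 175
  Item 2: 10 × 2 × 2 = 40
  Item 3: 2 × 4 × 8 = 64
  Item 4: 8 × 2 × 2 = 32
  Item 5: 4 × 7 × 6 = 168
  Item 6: 8 × 5 × 9 = 360
  Item 7: 9 × 9 × 7 = 567
  Item 8: 9 × 4 × 9 = 324
  Item 9: 3 × 9 × 9 = 243
  Item 10: 8 × 9 × 10 = 720
Sorted descending: 720, 567, 360, 324, 243, 175, 168, 64, 40, 32.
The second-highest RPN is 567 (Item 7).

567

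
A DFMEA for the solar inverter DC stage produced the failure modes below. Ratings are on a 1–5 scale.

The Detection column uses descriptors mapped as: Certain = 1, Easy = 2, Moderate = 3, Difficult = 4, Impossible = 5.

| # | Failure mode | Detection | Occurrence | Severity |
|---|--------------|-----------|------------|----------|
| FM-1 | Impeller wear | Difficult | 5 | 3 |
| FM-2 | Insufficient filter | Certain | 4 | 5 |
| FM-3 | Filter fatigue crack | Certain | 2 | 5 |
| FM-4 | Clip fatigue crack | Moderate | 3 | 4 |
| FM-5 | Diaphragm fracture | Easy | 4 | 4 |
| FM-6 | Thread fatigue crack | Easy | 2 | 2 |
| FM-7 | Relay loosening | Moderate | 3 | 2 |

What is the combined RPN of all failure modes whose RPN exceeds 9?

RPN = Severity × Occurrence × Detection:
  FM-1: 3 × 5 × 4 = 60
  FM-2: 5 × 4 × 1 = 20
  FM-3: 5 × 2 × 1 = 10
  FM-4: 4 × 3 × 3 = 36
  FM-5: 4 × 4 × 2 = 32
  FM-6: 2 × 2 × 2 = 8
  FM-7: 2 × 3 × 3 = 18
RPN > 9: FM-1 (60), FM-2 (20), FM-3 (10), FM-4 (36), FM-5 (32), FM-7 (18).
Sum: 60 + 20 + 10 + 36 + 32 + 18 = 176.

176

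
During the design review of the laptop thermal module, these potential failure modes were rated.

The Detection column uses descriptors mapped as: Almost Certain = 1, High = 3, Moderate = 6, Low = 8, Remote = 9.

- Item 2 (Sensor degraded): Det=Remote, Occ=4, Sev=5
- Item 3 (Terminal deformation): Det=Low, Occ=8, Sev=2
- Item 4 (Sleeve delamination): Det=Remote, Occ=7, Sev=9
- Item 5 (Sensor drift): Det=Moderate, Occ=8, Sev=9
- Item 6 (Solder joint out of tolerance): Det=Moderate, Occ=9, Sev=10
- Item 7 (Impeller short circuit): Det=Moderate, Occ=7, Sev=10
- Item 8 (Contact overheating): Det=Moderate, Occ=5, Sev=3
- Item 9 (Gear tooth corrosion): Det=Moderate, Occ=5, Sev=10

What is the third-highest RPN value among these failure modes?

432

RPN = Severity × Occurrence × Detection:
  Item 2: 5 × 4 × 9 = 180
  Item 3: 2 × 8 × 8 = 128
  Item 4: 9 × 7 × 9 = 567
  Item 5: 9 × 8 × 6 = 432
  Item 6: 10 × 9 × 6 = 540
  Item 7: 10 × 7 × 6 = 420
  Item 8: 3 × 5 × 6 = 90
  Item 9: 10 × 5 × 6 = 300
Sorted descending: 567, 540, 432, 420, 300, 180, 128, 90.
The third-highest RPN is 432 (Item 5).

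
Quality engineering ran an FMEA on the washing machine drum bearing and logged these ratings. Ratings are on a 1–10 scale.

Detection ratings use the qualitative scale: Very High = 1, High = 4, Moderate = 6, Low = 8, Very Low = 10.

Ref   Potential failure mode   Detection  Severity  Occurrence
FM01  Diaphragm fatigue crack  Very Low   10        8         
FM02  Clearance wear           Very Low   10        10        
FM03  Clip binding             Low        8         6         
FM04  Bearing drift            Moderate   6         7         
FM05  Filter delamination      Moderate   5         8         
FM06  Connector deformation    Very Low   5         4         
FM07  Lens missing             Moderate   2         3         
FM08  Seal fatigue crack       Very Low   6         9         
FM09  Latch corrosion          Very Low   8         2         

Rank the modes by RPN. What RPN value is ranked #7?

200

RPN = Severity × Occurrence × Detection:
  FM01: 10 × 8 × 10 = 800
  FM02: 10 × 10 × 10 = 1000
  FM03: 8 × 6 × 8 = 384
  FM04: 6 × 7 × 6 = 252
  FM05: 5 × 8 × 6 = 240
  FM06: 5 × 4 × 10 = 200
  FM07: 2 × 3 × 6 = 36
  FM08: 6 × 9 × 10 = 540
  FM09: 8 × 2 × 10 = 160
Sorted descending: 1000, 800, 540, 384, 252, 240, 200, 160, 36.
The seventh-highest RPN is 200 (FM06).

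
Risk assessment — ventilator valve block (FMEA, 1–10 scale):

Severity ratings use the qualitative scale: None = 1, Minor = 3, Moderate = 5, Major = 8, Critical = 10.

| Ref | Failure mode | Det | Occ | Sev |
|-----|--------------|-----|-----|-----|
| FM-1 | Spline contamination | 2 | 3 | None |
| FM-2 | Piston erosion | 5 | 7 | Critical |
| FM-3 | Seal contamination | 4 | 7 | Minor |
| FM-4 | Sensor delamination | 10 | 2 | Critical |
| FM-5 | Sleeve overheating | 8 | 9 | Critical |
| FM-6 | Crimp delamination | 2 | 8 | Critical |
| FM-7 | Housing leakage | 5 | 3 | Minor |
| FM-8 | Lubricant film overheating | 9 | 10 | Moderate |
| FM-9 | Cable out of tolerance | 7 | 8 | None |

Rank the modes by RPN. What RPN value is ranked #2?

450

RPN = Severity × Occurrence × Detection:
  FM-1: 1 × 3 × 2 = 6
  FM-2: 10 × 7 × 5 = 350
  FM-3: 3 × 7 × 4 = 84
  FM-4: 10 × 2 × 10 = 200
  FM-5: 10 × 9 × 8 = 720
  FM-6: 10 × 8 × 2 = 160
  FM-7: 3 × 3 × 5 = 45
  FM-8: 5 × 10 × 9 = 450
  FM-9: 1 × 8 × 7 = 56
Sorted descending: 720, 450, 350, 200, 160, 84, 56, 45, 6.
The second-highest RPN is 450 (FM-8).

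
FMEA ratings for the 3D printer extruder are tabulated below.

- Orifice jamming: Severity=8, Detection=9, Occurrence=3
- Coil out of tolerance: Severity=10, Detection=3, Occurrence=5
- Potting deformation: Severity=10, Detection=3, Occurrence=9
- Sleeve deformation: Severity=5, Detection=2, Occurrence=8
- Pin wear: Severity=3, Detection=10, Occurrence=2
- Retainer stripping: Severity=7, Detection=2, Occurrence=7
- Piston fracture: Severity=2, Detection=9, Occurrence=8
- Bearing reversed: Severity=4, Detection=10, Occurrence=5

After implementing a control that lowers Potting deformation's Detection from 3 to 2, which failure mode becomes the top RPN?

Orifice jamming

RPN = Severity × Occurrence × Detection:
  Orifice jamming: 8 × 3 × 9 = 216
  Coil out of tolerance: 10 × 5 × 3 = 150
  Potting deformation: 10 × 9 × 3 = 270
  Sleeve deformation: 5 × 8 × 2 = 80
  Pin wear: 3 × 2 × 10 = 60
  Retainer stripping: 7 × 7 × 2 = 98
  Piston fracture: 2 × 8 × 9 = 144
  Bearing reversed: 4 × 5 × 10 = 200
After action: Potting deformation → 10 × 9 × 2 = 180.
Revised RPNs: Orifice jamming=216, Bearing reversed=200, Potting deformation=180, Coil out of tolerance=150, Piston fracture=144, Retainer stripping=98, Sleeve deformation=80, Pin wear=60.
Highest is now Orifice jamming (216).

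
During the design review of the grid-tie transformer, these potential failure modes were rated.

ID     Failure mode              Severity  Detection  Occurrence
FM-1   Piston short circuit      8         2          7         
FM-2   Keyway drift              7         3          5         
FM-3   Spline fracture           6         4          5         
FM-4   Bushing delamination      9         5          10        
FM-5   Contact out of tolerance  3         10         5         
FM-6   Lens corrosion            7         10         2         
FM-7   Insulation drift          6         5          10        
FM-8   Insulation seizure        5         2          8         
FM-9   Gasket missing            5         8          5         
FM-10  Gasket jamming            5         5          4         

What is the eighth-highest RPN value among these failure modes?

RPN = Severity × Occurrence × Detection:
  FM-1: 8 × 7 × 2 = 112
  FM-2: 7 × 5 × 3 = 105
  FM-3: 6 × 5 × 4 = 120
  FM-4: 9 × 10 × 5 = 450
  FM-5: 3 × 5 × 10 = 150
  FM-6: 7 × 2 × 10 = 140
  FM-7: 6 × 10 × 5 = 300
  FM-8: 5 × 8 × 2 = 80
  FM-9: 5 × 5 × 8 = 200
  FM-10: 5 × 4 × 5 = 100
Sorted descending: 450, 300, 200, 150, 140, 120, 112, 105, 100, 80.
The eighth-highest RPN is 105 (FM-2).

105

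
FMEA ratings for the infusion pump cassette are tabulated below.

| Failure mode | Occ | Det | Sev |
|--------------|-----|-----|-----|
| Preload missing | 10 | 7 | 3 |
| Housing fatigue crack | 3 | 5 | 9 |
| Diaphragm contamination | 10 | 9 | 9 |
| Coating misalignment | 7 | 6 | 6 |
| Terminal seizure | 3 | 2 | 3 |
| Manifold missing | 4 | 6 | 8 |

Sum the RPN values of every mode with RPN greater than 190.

1464

RPN = Severity × Occurrence × Detection:
  Preload missing: 3 × 10 × 7 = 210
  Housing fatigue crack: 9 × 3 × 5 = 135
  Diaphragm contamination: 9 × 10 × 9 = 810
  Coating misalignment: 6 × 7 × 6 = 252
  Terminal seizure: 3 × 3 × 2 = 18
  Manifold missing: 8 × 4 × 6 = 192
RPN > 190: Preload missing (210), Diaphragm contamination (810), Coating misalignment (252), Manifold missing (192).
Sum: 210 + 810 + 252 + 192 = 1464.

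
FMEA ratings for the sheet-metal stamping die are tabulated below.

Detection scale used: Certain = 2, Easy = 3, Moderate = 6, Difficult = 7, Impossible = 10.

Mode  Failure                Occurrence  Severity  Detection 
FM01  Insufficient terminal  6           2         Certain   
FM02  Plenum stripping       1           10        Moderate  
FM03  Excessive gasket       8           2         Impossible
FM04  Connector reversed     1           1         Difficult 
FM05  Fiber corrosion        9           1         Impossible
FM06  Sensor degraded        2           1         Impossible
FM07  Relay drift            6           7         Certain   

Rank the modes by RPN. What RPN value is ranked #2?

RPN = Severity × Occurrence × Detection:
  FM01: 2 × 6 × 2 = 24
  FM02: 10 × 1 × 6 = 60
  FM03: 2 × 8 × 10 = 160
  FM04: 1 × 1 × 7 = 7
  FM05: 1 × 9 × 10 = 90
  FM06: 1 × 2 × 10 = 20
  FM07: 7 × 6 × 2 = 84
Sorted descending: 160, 90, 84, 60, 24, 20, 7.
The second-highest RPN is 90 (FM05).

90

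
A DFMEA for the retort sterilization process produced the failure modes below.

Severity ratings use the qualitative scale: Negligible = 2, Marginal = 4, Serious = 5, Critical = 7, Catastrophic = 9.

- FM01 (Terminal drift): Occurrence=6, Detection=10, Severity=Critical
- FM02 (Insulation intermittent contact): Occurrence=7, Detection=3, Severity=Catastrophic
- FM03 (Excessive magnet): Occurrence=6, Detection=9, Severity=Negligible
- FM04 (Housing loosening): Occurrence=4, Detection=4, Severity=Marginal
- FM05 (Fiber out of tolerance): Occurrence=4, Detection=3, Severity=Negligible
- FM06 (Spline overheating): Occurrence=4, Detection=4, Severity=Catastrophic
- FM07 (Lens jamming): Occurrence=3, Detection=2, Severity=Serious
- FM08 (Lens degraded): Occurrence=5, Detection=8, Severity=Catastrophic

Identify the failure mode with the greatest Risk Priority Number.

FM01

RPN = Severity × Occurrence × Detection:
  FM01: 7 × 6 × 10 = 420
  FM02: 9 × 7 × 3 = 189
  FM03: 2 × 6 × 9 = 108
  FM04: 4 × 4 × 4 = 64
  FM05: 2 × 4 × 3 = 24
  FM06: 9 × 4 × 4 = 144
  FM07: 5 × 3 × 2 = 30
  FM08: 9 × 5 × 8 = 360
Highest RPN is 420 → FM01.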